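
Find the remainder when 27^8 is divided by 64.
Use repeated squaring. Binary(8) = 1000. Walk through the bits of the exponent 8 left-to-right: at each bit after the leading one, square the running value, then multiply by 27 if the bit is 1 (always reducing mod 64):
  bit 1 = 1 (leading): start with 27.
  bit 2 = 0: square 27^2 = 729 ≡ 25 (mod 64).
  bit 3 = 0: square 25^2 = 625 ≡ 49 (mod 64).
  bit 4 = 0: square 49^2 = 2401 ≡ 33 (mod 64).
Final value: 27^8 ≡ 33 (mod 64).

Final answer: 33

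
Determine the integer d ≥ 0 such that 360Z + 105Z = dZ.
In the PID Z, (a, b) is generated by gcd(a, b). Compute gcd(360, 105) with the extended Euclidean algorithm, tracking rows (r, s, t) with s·360 + t·105 = r:
  row A: (360, 1, 0)   [1·360 + 0·105 = 360]
  row B: (105, 0, 1)   [0·360 + 1·105 = 105]
  360 = 3·105 + 45   → row C = row A − 3·row B = (45, 1, −3)   [check: 1·360 − 3·105 = 45]
  105 = 2·45 + 15   → row D = row B − 2·row C = (15, −2, 7)   [check: −2·360 + 7·105 = 15]
  45 = 3·15 + 0   → remainder 0, stop. gcd = 15 (last nonzero row D).
So gcd(360, 105) = 15, with Bézout identity −2·360 + 7·105 = 15. Containment (⊇): the Bézout identity exhibits 15 as an element of (360, 105), giving (15) ⊆ (360, 105). Containment (⊆): since 15 | 360 and 15 | 105 (360 = 15·24, 105 = 15·7), every Z-linear combination of 360 and 105 is divisible by 15, so (360, 105) ⊆ (15). Therefore (360, 105) = (15), d = 15.

Final answer: (360, 105) = (15); d = 15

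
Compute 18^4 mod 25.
1

Use repeated squaring. Binary(4) = 100. Walk through the bits of the exponent 4 left-to-right: at each bit after the leading one, square the running value, then multiply by 18 if the bit is 1 (always reducing mod 25):
  bit 1 = 1 (leading): start with 18.
  bit 2 = 0: square 18^2 = 324 ≡ 24 (mod 25).
  bit 3 = 0: square 24^2 = 576 ≡ 1 (mod 25).
Final value: 18^4 ≡ 1 (mod 25).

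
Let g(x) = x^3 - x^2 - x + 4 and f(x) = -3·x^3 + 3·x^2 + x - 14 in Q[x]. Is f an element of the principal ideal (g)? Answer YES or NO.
In Q[x] the ideal (g) consists of all multiples of g, so f ∈ (g) iff g | f, i.e. iff the remainder of f on division by g is 0. Divide f by g (g is monic, so eliminate the leading term of the running remainder at each step):
  leading term -3·x^3: subtract (-3)·g(x) = -3·x^3 + 3·x^2 + 3·x - 12, leaving -2·x - 2
The remainder r(x) = -2·x - 2 ≠ 0 (and deg r < deg g), so g ∤ f, i.e. f ∉ (g).

Final answer: NO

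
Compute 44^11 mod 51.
Use repeated squaring. Binary(11) = 1011. Walk through the bits of the exponent 11 left-to-right: at each bit after the leading one, square the running value, then multiply by 44 if the bit is 1 (always reducing mod 51):
  bit 1 = 1 (leading): start with 44.
  bit 2 = 0: square 44^2 = 1936 ≡ 49 (mod 51).
  bit 3 = 1: square 49^2 = 2401 ≡ 4; bit is 1, so multiply 4·44 = 176 ≡ 23 (mod 51).
  bit 4 = 1: square 23^2 = 529 ≡ 19; bit is 1, so multiply 19·44 = 836 ≡ 20 (mod 51).
Final value: 44^11 ≡ 20 (mod 51).

Final answer: 20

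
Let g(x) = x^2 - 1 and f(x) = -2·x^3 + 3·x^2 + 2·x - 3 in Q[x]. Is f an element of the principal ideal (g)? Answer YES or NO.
YES

In Q[x] the ideal (g) consists of all multiples of g, so f ∈ (g) iff g | f, i.e. iff the remainder of f on division by g is 0. Divide f by g (g is monic, so eliminate the leading term of the running remainder at each step):
  leading term -2·x^3: subtract (-2·x)·g(x) = -2·x^3 + 2·x, leaving 3·x^2 - 3
  leading term 3·x^2: subtract (3)·g(x) = 3·x^2 - 3, leaving 0
The remainder is 0, so f(x) = g(x) · h(x) with h(x) = 3 - 2·x. Hence g | f, i.e. f ∈ (g).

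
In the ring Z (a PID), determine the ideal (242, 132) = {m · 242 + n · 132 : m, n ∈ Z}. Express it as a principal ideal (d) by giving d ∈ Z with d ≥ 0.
(242, 132) = (22); d = 22

In the PID Z, (a, b) is generated by gcd(a, b). Compute gcd(242, 132) with the extended Euclidean algorithm, tracking rows (r, s, t) with s·242 + t·132 = r:
  row A: (242, 1, 0)   [1·242 + 0·132 = 242]
  row B: (132, 0, 1)   [0·242 + 1·132 = 132]
  242 = 1·132 + 110   → row C = row A − 1·row B = (110, 1, −1)   [check: 1·242 − 1·132 = 110]
  132 = 1·110 + 22   → row D = row B − 1·row C = (22, −1, 2)   [check: −1·242 + 2·132 = 22]
  110 = 5·22 + 0   → remainder 0, stop. gcd = 22 (last nonzero row D).
So gcd(242, 132) = 22, with Bézout identity −1·242 + 2·132 = 22. Containment (⊇): the Bézout identity exhibits 22 as an element of (242, 132), giving (22) ⊆ (242, 132). Containment (⊆): since 22 | 242 and 22 | 132 (242 = 22·11, 132 = 22·6), every Z-linear combination of 242 and 132 is divisible by 22, so (242, 132) ⊆ (22). Therefore (242, 132) = (22), d = 22.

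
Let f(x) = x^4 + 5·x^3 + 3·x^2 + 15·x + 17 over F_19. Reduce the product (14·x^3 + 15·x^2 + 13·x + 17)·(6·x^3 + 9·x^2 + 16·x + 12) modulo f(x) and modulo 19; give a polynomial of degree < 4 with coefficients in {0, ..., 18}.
Multiply as integer polynomials: a · b = 84·x^6 + 216·x^5 + 437·x^4 + 627·x^3 + 541·x^2 + 428·x + 204. Reducing coefficients mod 19: a · b ≡ 8·x^6 + 7·x^5 + 9·x^2 + 10·x + 14. Now divide by f(x) = x^4 + 5·x^3 + 3·x^2 + 15·x + 17 in F_19[x], eliminating the leading term at each step:
  leading term 8·x^6: subtract (8·x^2)·f(x) = 8·x^6 + 2·x^5 + 5·x^4 + 6·x^3 + 3·x^2, leaving 5·x^5 + 14·x^4 + 13·x^3 + 6·x^2 + 10·x + 14 (coefficients mod 19)
  leading term 5·x^5: subtract (5·x)·f(x) = 5·x^5 + 6·x^4 + 15·x^3 + 18·x^2 + 9·x, leaving 8·x^4 + 17·x^3 + 7·x^2 + x + 14 (coefficients mod 19)
  leading term 8·x^4: subtract (8)·f(x) = 8·x^4 + 2·x^3 + 5·x^2 + 6·x + 3, leaving 15·x^3 + 2·x^2 + 14·x + 11 (coefficients mod 19)
The degree is now < 4, so this is the remainder. Hence a · b ≡ 15·x^3 + 2·x^2 + 14·x + 11 in F_19[x]/(f).

Final answer: a · b ≡ 15·x^3 + 2·x^2 + 14·x + 11 (mod f(x))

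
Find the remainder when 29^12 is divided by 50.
41

Use repeated squaring. Binary(12) = 1100. Walk through the bits of the exponent 12 left-to-right: at each bit after the leading one, square the running value, then multiply by 29 if the bit is 1 (always reducing mod 50):
  bit 1 = 1 (leading): start with 29.
  bit 2 = 1: square 29^2 = 841 ≡ 41; bit is 1, so multiply 41·29 = 1189 ≡ 39 (mod 50).
  bit 3 = 0: square 39^2 = 1521 ≡ 21 (mod 50).
  bit 4 = 0: square 21^2 = 441 ≡ 41 (mod 50).
Final value: 29^12 ≡ 41 (mod 50).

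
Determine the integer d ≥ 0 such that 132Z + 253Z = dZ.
(132, 253) = (11); d = 11

In the PID Z, (a, b) is generated by gcd(a, b). Compute gcd(253, 132) with the extended Euclidean algorithm, tracking rows (r, s, t) with s·253 + t·132 = r:
  row A: (253, 1, 0)   [1·253 + 0·132 = 253]
  row B: (132, 0, 1)   [0·253 + 1·132 = 132]
  253 = 1·132 + 121   → row C = row A − 1·row B = (121, 1, −1)   [check: 1·253 − 1·132 = 121]
  132 = 1·121 + 11   → row D = row B − 1·row C = (11, −1, 2)   [check: −1·253 + 2·132 = 11]
  121 = 11·11 + 0   → remainder 0, stop. gcd = 11 (last nonzero row D).
So gcd(132, 253) = 11, with Bézout identity −1·253 + 2·132 = 11. Containment (⊇): the Bézout identity exhibits 11 as an element of (132, 253), giving (11) ⊆ (132, 253). Containment (⊆): since 11 | 132 and 11 | 253 (132 = 11·12, 253 = 11·23), every Z-linear combination of 132 and 253 is divisible by 11, so (132, 253) ⊆ (11). Therefore (132, 253) = (11), d = 11.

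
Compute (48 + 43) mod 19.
15

Reduce the summands first: 48 ≡ 10, 43 ≡ 5 (mod 19), so 48 + 43 ≡ 10 + 5 (mod 19). 10 + 5 = 15; 15 = 0·19 + 15, so (48 + 43) mod 19 = 15.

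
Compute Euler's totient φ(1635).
φ(1635) = 864

φ is multiplicative, with φ(p^e) = p^e − p^(e−1). Factorise 1635 = 3 · 5 · 109. Then
  φ(1635) = (3 − 1) · (5 − 1) · (109 − 1) = 2 · 4 · 108 = 864.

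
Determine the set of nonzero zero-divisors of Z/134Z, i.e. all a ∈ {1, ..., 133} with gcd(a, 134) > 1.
An element a ∈ Z/134Z (with a ≠ 0) is a zero-divisor iff gcd(a, 134) > 1 (because a is a unit precisely when gcd(a, n) = 1, and in Z/nZ every nonzero, non-unit element is a zero-divisor). Scan a = 1, ..., 133 and keep those with gcd(a, 134) > 1:
  gcd(2, 134) = 2, gcd(4, 134) = 2, gcd(6, 134) = 2, gcd(8, 134) = 2, gcd(10, 134) = 2, gcd(12, 134) = 2, gcd(14, 134) = 2, gcd(16, 134) = 2, gcd(18, 134) = 2, gcd(20, 134) = 2, gcd(22, 134) = 2, gcd(24, 134) = 2, gcd(26, 134) = 2, gcd(28, 134) = 2, gcd(30, 134) = 2, gcd(32, 134) = 2, gcd(34, 134) = 2, gcd(36, 134) = 2, gcd(38, 134) = 2, gcd(40, 134) = 2, gcd(42, 134) = 2, gcd(44, 134) = 2, gcd(46, 134) = 2, gcd(48, 134) = 2, gcd(50, 134) = 2, gcd(52, 134) = 2, gcd(54, 134) = 2, gcd(56, 134) = 2, gcd(58, 134) = 2, gcd(60, 134) = 2, gcd(62, 134) = 2, gcd(64, 134) = 2, gcd(66, 134) = 2, gcd(67, 134) = 67, gcd(68, 134) = 2, gcd(70, 134) = 2, gcd(72, 134) = 2, gcd(74, 134) = 2, gcd(76, 134) = 2, gcd(78, 134) = 2, gcd(80, 134) = 2, gcd(82, 134) = 2, gcd(84, 134) = 2, gcd(86, 134) = 2, gcd(88, 134) = 2, gcd(90, 134) = 2, gcd(92, 134) = 2, gcd(94, 134) = 2, gcd(96, 134) = 2, gcd(98, 134) = 2, gcd(100, 134) = 2, gcd(102, 134) = 2, gcd(104, 134) = 2, gcd(106, 134) = 2, gcd(108, 134) = 2, gcd(110, 134) = 2, gcd(112, 134) = 2, gcd(114, 134) = 2, gcd(116, 134) = 2, gcd(118, 134) = 2, gcd(120, 134) = 2, gcd(122, 134) = 2, gcd(124, 134) = 2, gcd(126, 134) = 2, gcd(128, 134) = 2, gcd(130, 134) = 2, gcd(132, 134) = 2.
All other a ∈ {1, ..., 133} have gcd(a, 134) = 1 and are units. So the nonzero zero-divisors are exactly the 67 values of a appearing in this scan.

Final answer: nonzero zero-divisors of Z/134Z = {2, 4, 6, 8, 10, 12, 14, 16, 18, 20, 22, 24, 26, 28, 30, 32, 34, 36, 38, 40, 42, 44, 46, 48, 50, 52, 54, 56, 58, 60, 62, 64, 66, 67, 68, 70, 72, 74, 76, 78, 80, 82, 84, 86, 88, 90, 92, 94, 96, 98, 100, 102, 104, 106, 108, 110, 112, 114, 116, 118, 120, 122, 124, 126, 128, 130, 132}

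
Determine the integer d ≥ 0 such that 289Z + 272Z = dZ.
(289, 272) = (17); d = 17

In the PID Z, (a, b) is generated by gcd(a, b). Compute gcd(289, 272) with the extended Euclidean algorithm, tracking rows (r, s, t) with s·289 + t·272 = r:
  row A: (289, 1, 0)   [1·289 + 0·272 = 289]
  row B: (272, 0, 1)   [0·289 + 1·272 = 272]
  289 = 1·272 + 17   → row C = row A − 1·row B = (17, 1, −1)   [check: 1·289 − 1·272 = 17]
  272 = 16·17 + 0   → remainder 0, stop. gcd = 17 (last nonzero row C).
So gcd(289, 272) = 17, with Bézout identity 1·289 − 1·272 = 17. Containment (⊇): the Bézout identity exhibits 17 as an element of (289, 272), giving (17) ⊆ (289, 272). Containment (⊆): since 17 | 289 and 17 | 272 (289 = 17·17, 272 = 17·16), every Z-linear combination of 289 and 272 is divisible by 17, so (289, 272) ⊆ (17). Therefore (289, 272) = (17), d = 17.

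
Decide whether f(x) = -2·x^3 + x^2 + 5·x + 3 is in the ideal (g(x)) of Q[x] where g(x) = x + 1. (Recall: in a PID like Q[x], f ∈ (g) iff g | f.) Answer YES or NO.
NO

In Q[x] the ideal (g) consists of all multiples of g, so f ∈ (g) iff g | f, i.e. iff the remainder of f on division by g is 0. Divide f by g (g is monic, so eliminate the leading term of the running remainder at each step):
  leading term -2·x^3: subtract (-2·x^2)·g(x) = -2·x^3 - 2·x^2, leaving 3·x^2 + 5·x + 3
  leading term 3·x^2: subtract (3·x)·g(x) = 3·x^2 + 3·x, leaving 2·x + 3
  leading term 2·x: subtract (2)·g(x) = 2·x + 2, leaving 1
The remainder r(x) = 1 ≠ 0 (and deg r < deg g), so g ∤ f, i.e. f ∉ (g).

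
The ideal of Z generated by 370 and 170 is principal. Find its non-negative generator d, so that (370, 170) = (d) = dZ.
(370, 170) = (10); d = 10

In the PID Z, (a, b) is generated by gcd(a, b). Compute gcd(370, 170) with the extended Euclidean algorithm, tracking rows (r, s, t) with s·370 + t·170 = r:
  row A: (370, 1, 0)   [1·370 + 0·170 = 370]
  row B: (170, 0, 1)   [0·370 + 1·170 = 170]
  370 = 2·170 + 30   → row C = row A − 2·row B = (30, 1, −2)   [check: 1·370 − 2·170 = 30]
  170 = 5·30 + 20   → row D = row B − 5·row C = (20, −5, 11)   [check: −5·370 + 11·170 = 20]
  30 = 1·20 + 10   → row E = row C − 1·row D = (10, 6, −13)   [check: 6·370 − 13·170 = 10]
  20 = 2·10 + 0   → remainder 0, stop. gcd = 10 (last nonzero row E).
So gcd(370, 170) = 10, with Bézout identity 6·370 − 13·170 = 10. Containment (⊇): the Bézout identity exhibits 10 as an element of (370, 170), giving (10) ⊆ (370, 170). Containment (⊆): since 10 | 370 and 10 | 170 (370 = 10·37, 170 = 10·17), every Z-linear combination of 370 and 170 is divisible by 10, so (370, 170) ⊆ (10). Therefore (370, 170) = (10), d = 10.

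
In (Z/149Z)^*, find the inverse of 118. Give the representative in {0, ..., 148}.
Apply the extended Euclidean algorithm to (149, 118), tracking rows (r, s, t) with s·149 + t·118 = r. Each division r_prev = q·r_cur + r_new produces the new row as (previous row) − q·(current row):
  row A: (149, 1, 0)   [1·149 + 0·118 = 149]
  row B: (118, 0, 1)   [0·149 + 1·118 = 118]
  149 = 1·118 + 31   → row C = row A − 1·row B = (31, 1, −1)   [check: 1·149 − 1·118 = 31]
  118 = 3·31 + 25   → row D = row B − 3·row C = (25, −3, 4)   [check: −3·149 + 4·118 = 25]
  31 = 1·25 + 6   → row E = row C − 1·row D = (6, 4, −5)   [check: 4·149 − 5·118 = 6]
  25 = 4·6 + 1   → row F = row D − 4·row E = (1, −19, 24)   [check: −19·149 + 24·118 = 1]
  6 = 6·1 + 0   → remainder 0, stop. gcd = 1 (last nonzero row F).
The gcd is 1, so 118 is invertible mod 149. The last nonzero row gives −19·149 + 24·118 = 1, so t = 24. So 118^(−1) ≡ 24 (mod 149). Verify: 118 · 24 = 2832 ≡ 1 (mod 149). ✓

Final answer: 118^(−1) ≡ 24 (mod 149)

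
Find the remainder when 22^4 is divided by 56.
Use repeated squaring. Binary(4) = 100. Walk through the bits of the exponent 4 left-to-right: at each bit after the leading one, square the running value, then multiply by 22 if the bit is 1 (always reducing mod 56):
  bit 1 = 1 (leading): start with 22.
  bit 2 = 0: square 22^2 = 484 ≡ 36 (mod 56).
  bit 3 = 0: square 36^2 = 1296 ≡ 8 (mod 56).
Final value: 22^4 ≡ 8 (mod 56).

Final answer: 8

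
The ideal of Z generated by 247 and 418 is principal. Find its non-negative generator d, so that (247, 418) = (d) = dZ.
(247, 418) = (19); d = 19

In the PID Z, (a, b) is generated by gcd(a, b). Compute gcd(418, 247) with the extended Euclidean algorithm, tracking rows (r, s, t) with s·418 + t·247 = r:
  row A: (418, 1, 0)   [1·418 + 0·247 = 418]
  row B: (247, 0, 1)   [0·418 + 1·247 = 247]
  418 = 1·247 + 171   → row C = row A − 1·row B = (171, 1, −1)   [check: 1·418 − 1·247 = 171]
  247 = 1·171 + 76   → row D = row B − 1·row C = (76, −1, 2)   [check: −1·418 + 2·247 = 76]
  171 = 2·76 + 19   → row E = row C − 2·row D = (19, 3, −5)   [check: 3·418 − 5·247 = 19]
  76 = 4·19 + 0   → remainder 0, stop. gcd = 19 (last nonzero row E).
So gcd(247, 418) = 19, with Bézout identity 3·418 − 5·247 = 19. Containment (⊇): the Bézout identity exhibits 19 as an element of (247, 418), giving (19) ⊆ (247, 418). Containment (⊆): since 19 | 247 and 19 | 418 (247 = 19·13, 418 = 19·22), every Z-linear combination of 247 and 418 is divisible by 19, so (247, 418) ⊆ (19). Therefore (247, 418) = (19), d = 19.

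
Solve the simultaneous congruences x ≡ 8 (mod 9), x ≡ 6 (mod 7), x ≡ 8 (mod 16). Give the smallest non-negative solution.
x ≡ 440 (mod 1008); the representative in [0, 1008) is 440

The moduli 9, 7, 16 are pairwise coprime, so by the CRT there is a unique solution mod 9·7·16 = 1008.
Solve by successive substitution. Start with x ≡ 8 (mod 9).
  Combine with x ≡ 6 (mod 7): write x = 8 + 9·t and require 8 + 9·t ≡ 6 (mod 7), i.e. 9·t ≡ 6 − 8 ≡ 5 (mod 7). Since 9^(−1) ≡ 4 (mod 7) (9 ≡ 2 (mod 7)), t ≡ 4·5 ≡ 6 (mod 7). So x ≡ 8 + 9·6 = 62 (mod 63).
  Combine with x ≡ 8 (mod 16): write x = 62 + 63·t and require 62 + 63·t ≡ 8 (mod 16), i.e. 63·t ≡ 8 − 62 ≡ 10 (mod 16). Since 63^(−1) ≡ 15 (mod 16) (63 ≡ 15 (mod 16)), t ≡ 15·10 ≡ 6 (mod 16). So x ≡ 62 + 63·6 = 440 (mod 1008).
Unique solution in [0, 1008): x = 440.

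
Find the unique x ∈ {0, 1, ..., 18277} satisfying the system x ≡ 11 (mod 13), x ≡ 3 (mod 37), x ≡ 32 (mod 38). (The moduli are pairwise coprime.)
The moduli 13, 37, 38 are pairwise coprime, so by the CRT there is a unique solution mod 13·37·38 = 18278.
Solve by successive substitution. Start with x ≡ 11 (mod 13).
  Combine with x ≡ 3 (mod 37): write x = 11 + 13·t and require 11 + 13·t ≡ 3 (mod 37), i.e. 13·t ≡ 3 − 11 ≡ 29 (mod 37). Since 13^(−1) ≡ 20 (mod 37), t ≡ 20·29 ≡ 25 (mod 37). So x ≡ 11 + 13·25 = 336 (mod 481).
  Combine with x ≡ 32 (mod 38): write x = 336 + 481·t and require 336 + 481·t ≡ 32 (mod 38), i.e. 481·t ≡ 32 − 336 ≡ 0 (mod 38). Since 481^(−1) ≡ 35 (mod 38) (481 ≡ 25 (mod 38)), t ≡ 35·0 ≡ 0 (mod 38). So x ≡ 336 + 481·0 = 336 (mod 18278).
Unique solution in [0, 18278): x = 336.

Final answer: x ≡ 336 (mod 18278); the representative in [0, 18278) is 336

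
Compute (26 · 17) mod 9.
Reduce the factors first: 26 ≡ 8, 17 ≡ 8 (mod 9), so 26 · 17 ≡ 8 · 8 (mod 9). 8 · 8 = 64. Dividing by 9: 64 = 7·9 + 1. So (26 · 17) mod 9 = 1.

Final answer: 1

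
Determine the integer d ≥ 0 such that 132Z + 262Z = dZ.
(132, 262) = (2); d = 2

In the PID Z, (a, b) is generated by gcd(a, b). Compute gcd(262, 132) with the extended Euclidean algorithm, tracking rows (r, s, t) with s·262 + t·132 = r:
  row A: (262, 1, 0)   [1·262 + 0·132 = 262]
  row B: (132, 0, 1)   [0·262 + 1·132 = 132]
  262 = 1·132 + 130   → row C = row A − 1·row B = (130, 1, −1)   [check: 1·262 − 1·132 = 130]
  132 = 1·130 + 2   → row D = row B − 1·row C = (2, −1, 2)   [check: −1·262 + 2·132 = 2]
  130 = 65·2 + 0   → remainder 0, stop. gcd = 2 (last nonzero row D).
So gcd(132, 262) = 2, with Bézout identity −1·262 + 2·132 = 2. Containment (⊇): the Bézout identity exhibits 2 as an element of (132, 262), giving (2) ⊆ (132, 262). Containment (⊆): since 2 | 132 and 2 | 262 (132 = 2·66, 262 = 2·131), every Z-linear combination of 132 and 262 is divisible by 2, so (132, 262) ⊆ (2). Therefore (132, 262) = (2), d = 2.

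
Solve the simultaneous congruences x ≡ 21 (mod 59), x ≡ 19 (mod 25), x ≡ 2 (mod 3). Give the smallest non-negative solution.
x ≡ 1319 (mod 4425); the representative in [0, 4425) is 1319

The moduli 59, 25, 3 are pairwise coprime, so by the CRT there is a unique solution mod 59·25·3 = 4425.
Solve by successive substitution. Start with x ≡ 21 (mod 59).
  Combine with x ≡ 19 (mod 25): write x = 21 + 59·t and require 21 + 59·t ≡ 19 (mod 25), i.e. 59·t ≡ 19 − 21 ≡ 23 (mod 25). Since 59^(−1) ≡ 14 (mod 25) (59 ≡ 9 (mod 25)), t ≡ 14·23 ≡ 22 (mod 25). So x ≡ 21 + 59·22 = 1319 (mod 1475).
  Combine with x ≡ 2 (mod 3): write x = 1319 + 1475·t and require 1319 + 1475·t ≡ 2 (mod 3), i.e. 1475·t ≡ 2 − 1319 ≡ 0 (mod 3). Since 1475^(−1) ≡ 2 (mod 3) (1475 ≡ 2 (mod 3)), t ≡ 2·0 ≡ 0 (mod 3). So x ≡ 1319 + 1475·0 = 1319 (mod 4425).
Unique solution in [0, 4425): x = 1319.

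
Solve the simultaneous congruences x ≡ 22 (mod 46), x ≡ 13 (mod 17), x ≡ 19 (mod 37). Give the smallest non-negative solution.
x ≡ 574 (mod 28934); the representative in [0, 28934) is 574

The moduli 46, 17, 37 are pairwise coprime, so by the CRT there is a unique solution mod 46·17·37 = 28934.
Solve by successive substitution. Start with x ≡ 22 (mod 46).
  Combine with x ≡ 13 (mod 17): write x = 22 + 46·t and require 22 + 46·t ≡ 13 (mod 17), i.e. 46·t ≡ 13 − 22 ≡ 8 (mod 17). Since 46^(−1) ≡ 10 (mod 17) (46 ≡ 12 (mod 17)), t ≡ 10·8 ≡ 12 (mod 17). So x ≡ 22 + 46·12 = 574 (mod 782).
  Combine with x ≡ 19 (mod 37): write x = 574 + 782·t and require 574 + 782·t ≡ 19 (mod 37), i.e. 782·t ≡ 19 − 574 ≡ 0 (mod 37). Since 782^(−1) ≡ 15 (mod 37) (782 ≡ 5 (mod 37)), t ≡ 15·0 ≡ 0 (mod 37). So x ≡ 574 + 782·0 = 574 (mod 28934).
Unique solution in [0, 28934): x = 574.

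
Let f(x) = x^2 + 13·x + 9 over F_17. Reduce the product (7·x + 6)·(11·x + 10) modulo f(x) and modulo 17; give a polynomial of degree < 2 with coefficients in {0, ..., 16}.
a · b ≡ 2·x + 13 (mod f(x))

Multiply as integer polynomials: a · b = 77·x^2 + 136·x + 60. Reducing coefficients mod 17: a · b ≡ 9·x^2 + 9. Now divide by f(x) = x^2 + 13·x + 9 in F_17[x], eliminating the leading term at each step:
  leading term 9·x^2: subtract (9)·f(x) = 9·x^2 + 15·x + 13, leaving 2·x + 13 (coefficients mod 17)
The degree is now < 2, so this is the remainder. Hence a · b ≡ 2·x + 13 in F_17[x]/(f).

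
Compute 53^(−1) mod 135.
Apply the extended Euclidean algorithm to (135, 53), tracking rows (r, s, t) with s·135 + t·53 = r. Each division r_prev = q·r_cur + r_new produces the new row as (previous row) − q·(current row):
  row A: (135, 1, 0)   [1·135 + 0·53 = 135]
  row B: (53, 0, 1)   [0·135 + 1·53 = 53]
  135 = 2·53 + 29   → row C = row A − 2·row B = (29, 1, −2)   [check: 1·135 − 2·53 = 29]
  53 = 1·29 + 24   → row D = row B − 1·row C = (24, −1, 3)   [check: −1·135 + 3·53 = 24]
  29 = 1·24 + 5   → row E = row C − 1·row D = (5, 2, −5)   [check: 2·135 − 5·53 = 5]
  24 = 4·5 + 4   → row F = row D − 4·row E = (4, −9, 23)   [check: −9·135 + 23·53 = 4]
  5 = 1·4 + 1   → row G = row E − 1·row F = (1, 11, −28)   [check: 11·135 − 28·53 = 1]
  4 = 4·1 + 0   → remainder 0, stop. gcd = 1 (last nonzero row G).
The gcd is 1, so 53 is invertible mod 135. The last nonzero row gives 11·135 − 28·53 = 1, so t = −28. So 53^(−1) ≡ −28 ≡ 107 (mod 135). Verify: 53 · 107 = 5671 ≡ 1 (mod 135). ✓

Final answer: 53^(−1) ≡ 107 (mod 135)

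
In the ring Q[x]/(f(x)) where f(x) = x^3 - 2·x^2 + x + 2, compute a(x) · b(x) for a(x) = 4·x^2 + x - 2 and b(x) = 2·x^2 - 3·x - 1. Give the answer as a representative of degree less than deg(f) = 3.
First multiply in Q[x] without reducing: a · b = 8·x^4 - 10·x^3 - 11·x^2 + 5·x + 2. Now divide by f(x) = x^3 - 2·x^2 + x + 2, eliminating the leading term at each step:
  leading term 8·x^4: subtract (8·x)·f(x) = 8·x^4 - 16·x^3 + 8·x^2 + 16·x, leaving 6·x^3 - 19·x^2 - 11·x + 2
  leading term 6·x^3: subtract (6)·f(x) = 6·x^3 - 12·x^2 + 6·x + 12, leaving -7·x^2 - 17·x - 10
The degree is now < 3, so this is the remainder. Hence a · b ≡ -7·x^2 - 17·x - 10 in Q[x]/(f).

Final answer: a · b ≡ -7·x^2 - 17·x - 10 (mod f(x))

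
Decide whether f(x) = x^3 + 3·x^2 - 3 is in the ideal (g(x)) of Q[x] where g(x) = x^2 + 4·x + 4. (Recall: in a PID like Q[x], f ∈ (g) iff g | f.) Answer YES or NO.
NO

In Q[x] the ideal (g) consists of all multiples of g, so f ∈ (g) iff g | f, i.e. iff the remainder of f on division by g is 0. Divide f by g (g is monic, so eliminate the leading term of the running remainder at each step):
  leading term x^3: subtract (x)·g(x) = x^3 + 4·x^2 + 4·x, leaving -x^2 - 4·x - 3
  leading term -x^2: subtract (-1)·g(x) = -x^2 - 4·x - 4, leaving 1
The remainder r(x) = 1 ≠ 0 (and deg r < deg g), so g ∤ f, i.e. f ∉ (g).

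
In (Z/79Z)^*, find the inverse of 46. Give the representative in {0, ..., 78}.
Apply the extended Euclidean algorithm to (79, 46), tracking rows (r, s, t) with s·79 + t·46 = r. Each division r_prev = q·r_cur + r_new produces the new row as (previous row) − q·(current row):
  row A: (79, 1, 0)   [1·79 + 0·46 = 79]
  row B: (46, 0, 1)   [0·79 + 1·46 = 46]
  79 = 1·46 + 33   → row C = row A − 1·row B = (33, 1, −1)   [check: 1·79 − 1·46 = 33]
  46 = 1·33 + 13   → row D = row B − 1·row C = (13, −1, 2)   [check: −1·79 + 2·46 = 13]
  33 = 2·13 + 7   → row E = row C − 2·row D = (7, 3, −5)   [check: 3·79 − 5·46 = 7]
  13 = 1·7 + 6   → row F = row D − 1·row E = (6, −4, 7)   [check: −4·79 + 7·46 = 6]
  7 = 1·6 + 1   → row G = row E − 1·row F = (1, 7, −12)   [check: 7·79 − 12·46 = 1]
  6 = 6·1 + 0   → remainder 0, stop. gcd = 1 (last nonzero row G).
The gcd is 1, so 46 is invertible mod 79. The last nonzero row gives 7·79 − 12·46 = 1, so t = −12. So 46^(−1) ≡ −12 ≡ 67 (mod 79). Verify: 46 · 67 = 3082 ≡ 1 (mod 79). ✓

Final answer: 46^(−1) ≡ 67 (mod 79)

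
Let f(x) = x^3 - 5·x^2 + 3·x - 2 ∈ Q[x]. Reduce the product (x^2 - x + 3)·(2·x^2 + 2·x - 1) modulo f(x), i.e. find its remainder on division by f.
First multiply in Q[x] without reducing: a · b = 2·x^4 + 3·x^2 + 7·x - 3. Now divide by f(x) = x^3 - 5·x^2 + 3·x - 2, eliminating the leading term at each step:
  leading term 2·x^4: subtract (2·x)·f(x) = 2·x^4 - 10·x^3 + 6·x^2 - 4·x, leaving 10·x^3 - 3·x^2 + 11·x - 3
  leading term 10·x^3: subtract (10)·f(x) = 10·x^3 - 50·x^2 + 30·x - 20, leaving 47·x^2 - 19·x + 17
The degree is now < 3, so this is the remainder. Hence a · b ≡ 47·x^2 - 19·x + 17 in Q[x]/(f).

Final answer: a · b ≡ 47·x^2 - 19·x + 17 (mod f(x))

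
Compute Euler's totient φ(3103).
φ(3103) = 2968

φ is multiplicative, with φ(p^e) = p^e − p^(e−1). Factorise 3103 = 29 · 107. Then
  φ(3103) = (29 − 1) · (107 − 1) = 28 · 106 = 2968.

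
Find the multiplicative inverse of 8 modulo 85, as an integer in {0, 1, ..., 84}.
8^(−1) ≡ 32 (mod 85)

Apply the extended Euclidean algorithm to (85, 8), tracking rows (r, s, t) with s·85 + t·8 = r. Each division r_prev = q·r_cur + r_new produces the new row as (previous row) − q·(current row):
  row A: (85, 1, 0)   [1·85 + 0·8 = 85]
  row B: (8, 0, 1)   [0·85 + 1·8 = 8]
  85 = 10·8 + 5   → row C = row A − 10·row B = (5, 1, −10)   [check: 1·85 − 10·8 = 5]
  8 = 1·5 + 3   → row D = row B − 1·row C = (3, −1, 11)   [check: −1·85 + 11·8 = 3]
  5 = 1·3 + 2   → row E = row C − 1·row D = (2, 2, −21)   [check: 2·85 − 21·8 = 2]
  3 = 1·2 + 1   → row F = row D − 1·row E = (1, −3, 32)   [check: −3·85 + 32·8 = 1]
  2 = 2·1 + 0   → remainder 0, stop. gcd = 1 (last nonzero row F).
The gcd is 1, so 8 is invertible mod 85. The last nonzero row gives −3·85 + 32·8 = 1, so t = 32. So 8^(−1) ≡ 32 (mod 85). Verify: 8 · 32 = 256 ≡ 1 (mod 85). ✓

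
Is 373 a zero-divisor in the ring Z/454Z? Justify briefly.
gcd(373, 454) = 1, so 373 is a unit in Z/454Z (it has a multiplicative inverse). A unit cannot be a zero-divisor: if 373·b ≡ 0 then multiplying both sides by 373^(−1) gives b ≡ 0. So 373 is not a zero-divisor.

Final answer: NO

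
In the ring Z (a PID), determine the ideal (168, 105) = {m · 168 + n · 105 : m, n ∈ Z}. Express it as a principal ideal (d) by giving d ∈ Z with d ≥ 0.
(168, 105) = (21); d = 21

In the PID Z, (a, b) is generated by gcd(a, b). Compute gcd(168, 105) with the extended Euclidean algorithm, tracking rows (r, s, t) with s·168 + t·105 = r:
  row A: (168, 1, 0)   [1·168 + 0·105 = 168]
  row B: (105, 0, 1)   [0·168 + 1·105 = 105]
  168 = 1·105 + 63   → row C = row A − 1·row B = (63, 1, −1)   [check: 1·168 − 1·105 = 63]
  105 = 1·63 + 42   → row D = row B − 1·row C = (42, −1, 2)   [check: −1·168 + 2·105 = 42]
  63 = 1·42 + 21   → row E = row C − 1·row D = (21, 2, −3)   [check: 2·168 − 3·105 = 21]
  42 = 2·21 + 0   → remainder 0, stop. gcd = 21 (last nonzero row E).
So gcd(168, 105) = 21, with Bézout identity 2·168 − 3·105 = 21. Containment (⊇): the Bézout identity exhibits 21 as an element of (168, 105), giving (21) ⊆ (168, 105). Containment (⊆): since 21 | 168 and 21 | 105 (168 = 21·8, 105 = 21·5), every Z-linear combination of 168 and 105 is divisible by 21, so (168, 105) ⊆ (21). Therefore (168, 105) = (21), d = 21.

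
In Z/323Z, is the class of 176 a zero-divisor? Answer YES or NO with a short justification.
gcd(176, 323) = 1, so 176 is a unit in Z/323Z (it has a multiplicative inverse). A unit cannot be a zero-divisor: if 176·b ≡ 0 then multiplying both sides by 176^(−1) gives b ≡ 0. So 176 is not a zero-divisor.

Final answer: NO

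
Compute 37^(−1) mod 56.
37^(−1) ≡ 53 (mod 56)

Apply the extended Euclidean algorithm to (56, 37), tracking rows (r, s, t) with s·56 + t·37 = r. Each division r_prev = q·r_cur + r_new produces the new row as (previous row) − q·(current row):
  row A: (56, 1, 0)   [1·56 + 0·37 = 56]
  row B: (37, 0, 1)   [0·56 + 1·37 = 37]
  56 = 1·37 + 19   → row C = row A − 1·row B = (19, 1, −1)   [check: 1·56 − 1·37 = 19]
  37 = 1·19 + 18   → row D = row B − 1·row C = (18, −1, 2)   [check: −1·56 + 2·37 = 18]
  19 = 1·18 + 1   → row E = row C − 1·row D = (1, 2, −3)   [check: 2·56 − 3·37 = 1]
  18 = 18·1 + 0   → remainder 0, stop. gcd = 1 (last nonzero row E).
The gcd is 1, so 37 is invertible mod 56. The last nonzero row gives 2·56 − 3·37 = 1, so t = −3. So 37^(−1) ≡ −3 ≡ 53 (mod 56). Verify: 37 · 53 = 1961 ≡ 1 (mod 56). ✓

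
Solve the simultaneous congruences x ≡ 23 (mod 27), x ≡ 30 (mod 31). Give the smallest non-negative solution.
x ≡ 185 (mod 837); the representative in [0, 837) is 185

The moduli 27, 31 are pairwise coprime, so by the CRT there is a unique solution mod 27·31 = 837.
Solve by successive substitution. Start with x ≡ 23 (mod 27).
  Combine with x ≡ 30 (mod 31): write x = 23 + 27·t and require 23 + 27·t ≡ 30 (mod 31), i.e. 27·t ≡ 30 − 23 ≡ 7 (mod 31). Since 27^(−1) ≡ 23 (mod 31), t ≡ 23·7 ≡ 6 (mod 31). So x ≡ 23 + 27·6 = 185 (mod 837).
Unique solution in [0, 837): x = 185.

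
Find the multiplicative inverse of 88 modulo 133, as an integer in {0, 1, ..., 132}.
88^(−1) ≡ 65 (mod 133)

Apply the extended Euclidean algorithm to (133, 88), tracking rows (r, s, t) with s·133 + t·88 = r. Each division r_prev = q·r_cur + r_new produces the new row as (previous row) − q·(current row):
  row A: (133, 1, 0)   [1·133 + 0·88 = 133]
  row B: (88, 0, 1)   [0·133 + 1·88 = 88]
  133 = 1·88 + 45   → row C = row A − 1·row B = (45, 1, −1)   [check: 1·133 − 1·88 = 45]
  88 = 1·45 + 43   → row D = row B − 1·row C = (43, −1, 2)   [check: −1·133 + 2·88 = 43]
  45 = 1·43 + 2   → row E = row C − 1·row D = (2, 2, −3)   [check: 2·133 − 3·88 = 2]
  43 = 21·2 + 1   → row F = row D − 21·row E = (1, −43, 65)   [check: −43·133 + 65·88 = 1]
  2 = 2·1 + 0   → remainder 0, stop. gcd = 1 (last nonzero row F).
The gcd is 1, so 88 is invertible mod 133. The last nonzero row gives −43·133 + 65·88 = 1, so t = 65. So 88^(−1) ≡ 65 (mod 133). Verify: 88 · 65 = 5720 ≡ 1 (mod 133). ✓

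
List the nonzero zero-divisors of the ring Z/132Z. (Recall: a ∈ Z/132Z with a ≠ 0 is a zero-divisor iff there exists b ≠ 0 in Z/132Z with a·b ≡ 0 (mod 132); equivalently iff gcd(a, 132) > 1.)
An element a ∈ Z/132Z (with a ≠ 0) is a zero-divisor iff gcd(a, 132) > 1 (because a is a unit precisely when gcd(a, n) = 1, and in Z/nZ every nonzero, non-unit element is a zero-divisor). Scan a = 1, ..., 131 and keep those with gcd(a, 132) > 1:
  gcd(2, 132) = 2, gcd(3, 132) = 3, gcd(4, 132) = 4, gcd(6, 132) = 6, gcd(8, 132) = 4, gcd(9, 132) = 3, gcd(10, 132) = 2, gcd(11, 132) = 11, gcd(12, 132) = 12, gcd(14, 132) = 2, gcd(15, 132) = 3, gcd(16, 132) = 4, gcd(18, 132) = 6, gcd(20, 132) = 4, gcd(21, 132) = 3, gcd(22, 132) = 22, gcd(24, 132) = 12, gcd(26, 132) = 2, gcd(27, 132) = 3, gcd(28, 132) = 4, gcd(30, 132) = 6, gcd(32, 132) = 4, gcd(33, 132) = 33, gcd(34, 132) = 2, gcd(36, 132) = 12, gcd(38, 132) = 2, gcd(39, 132) = 3, gcd(40, 132) = 4, gcd(42, 132) = 6, gcd(44, 132) = 44, gcd(45, 132) = 3, gcd(46, 132) = 2, gcd(48, 132) = 12, gcd(50, 132) = 2, gcd(51, 132) = 3, gcd(52, 132) = 4, gcd(54, 132) = 6, gcd(55, 132) = 11, gcd(56, 132) = 4, gcd(57, 132) = 3, gcd(58, 132) = 2, gcd(60, 132) = 12, gcd(62, 132) = 2, gcd(63, 132) = 3, gcd(64, 132) = 4, gcd(66, 132) = 66, gcd(68, 132) = 4, gcd(69, 132) = 3, gcd(70, 132) = 2, gcd(72, 132) = 12, gcd(74, 132) = 2, gcd(75, 132) = 3, gcd(76, 132) = 4, gcd(77, 132) = 11, gcd(78, 132) = 6, gcd(80, 132) = 4, gcd(81, 132) = 3, gcd(82, 132) = 2, gcd(84, 132) = 12, gcd(86, 132) = 2, gcd(87, 132) = 3, gcd(88, 132) = 44, gcd(90, 132) = 6, gcd(92, 132) = 4, gcd(93, 132) = 3, gcd(94, 132) = 2, gcd(96, 132) = 12, gcd(98, 132) = 2, gcd(99, 132) = 33, gcd(100, 132) = 4, gcd(102, 132) = 6, gcd(104, 132) = 4, gcd(105, 132) = 3, gcd(106, 132) = 2, gcd(108, 132) = 12, gcd(110, 132) = 22, gcd(111, 132) = 3, gcd(112, 132) = 4, gcd(114, 132) = 6, gcd(116, 132) = 4, gcd(117, 132) = 3, gcd(118, 132) = 2, gcd(120, 132) = 12, gcd(121, 132) = 11, gcd(122, 132) = 2, gcd(123, 132) = 3, gcd(124, 132) = 4, gcd(126, 132) = 6, gcd(128, 132) = 4, gcd(129, 132) = 3, gcd(130, 132) = 2.
All other a ∈ {1, ..., 131} have gcd(a, 132) = 1 and are units. So the nonzero zero-divisors are exactly the 91 values of a appearing in this scan.

Final answer: nonzero zero-divisors of Z/132Z = {2, 3, 4, 6, 8, 9, 10, 11, 12, 14, 15, 16, 18, 20, 21, 22, 24, 26, 27, 28, 30, 32, 33, 34, 36, 38, 39, 40, 42, 44, 45, 46, 48, 50, 51, 52, 54, 55, 56, 57, 58, 60, 62, 63, 64, 66, 68, 69, 70, 72, 74, 75, 76, 77, 78, 80, 81, 82, 84, 86, 87, 88, 90, 92, 93, 94, 96, 98, 99, 100, 102, 104, 105, 106, 108, 110, 111, 112, 114, 116, 117, 118, 120, 121, 122, 123, 124, 126, 128, 129, 130}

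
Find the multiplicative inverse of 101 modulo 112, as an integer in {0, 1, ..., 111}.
101^(−1) ≡ 61 (mod 112)

Apply the extended Euclidean algorithm to (112, 101), tracking rows (r, s, t) with s·112 + t·101 = r. Each division r_prev = q·r_cur + r_new produces the new row as (previous row) − q·(current row):
  row A: (112, 1, 0)   [1·112 + 0·101 = 112]
  row B: (101, 0, 1)   [0·112 + 1·101 = 101]
  112 = 1·101 + 11   → row C = row A − 1·row B = (11, 1, −1)   [check: 1·112 − 1·101 = 11]
  101 = 9·11 + 2   → row D = row B − 9·row C = (2, −9, 10)   [check: −9·112 + 10·101 = 2]
  11 = 5·2 + 1   → row E = row C − 5·row D = (1, 46, −51)   [check: 46·112 − 51·101 = 1]
  2 = 2·1 + 0   → remainder 0, stop. gcd = 1 (last nonzero row E).
The gcd is 1, so 101 is invertible mod 112. The last nonzero row gives 46·112 − 51·101 = 1, so t = −51. So 101^(−1) ≡ −51 ≡ 61 (mod 112). Verify: 101 · 61 = 6161 ≡ 1 (mod 112). ✓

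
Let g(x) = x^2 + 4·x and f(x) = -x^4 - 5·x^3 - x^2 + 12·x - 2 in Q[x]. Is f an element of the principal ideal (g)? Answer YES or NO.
In Q[x] the ideal (g) consists of all multiples of g, so f ∈ (g) iff g | f, i.e. iff the remainder of f on division by g is 0. Divide f by g (g is monic, so eliminate the leading term of the running remainder at each step):
  leading term -x^4: subtract (-x^2)·g(x) = -x^4 - 4·x^3, leaving -x^3 - x^2 + 12·x - 2
  leading term -x^3: subtract (-x)·g(x) = -x^3 - 4·x^2, leaving 3·x^2 + 12·x - 2
  leading term 3·x^2: subtract (3)·g(x) = 3·x^2 + 12·x, leaving -2
The remainder r(x) = -2 ≠ 0 (and deg r < deg g), so g ∤ f, i.e. f ∉ (g).

Final answer: NO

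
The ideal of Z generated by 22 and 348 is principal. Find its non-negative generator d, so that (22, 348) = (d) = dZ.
In the PID Z, (a, b) is generated by gcd(a, b). Compute gcd(348, 22) with the extended Euclidean algorithm, tracking rows (r, s, t) with s·348 + t·22 = r:
  row A: (348, 1, 0)   [1·348 + 0·22 = 348]
  row B: (22, 0, 1)   [0·348 + 1·22 = 22]
  348 = 15·22 + 18   → row C = row A − 15·row B = (18, 1, −15)   [check: 1·348 − 15·22 = 18]
  22 = 1·18 + 4   → row D = row B − 1·row C = (4, −1, 16)   [check: −1·348 + 16·22 = 4]
  18 = 4·4 + 2   → row E = row C − 4·row D = (2, 5, −79)   [check: 5·348 − 79·22 = 2]
  4 = 2·2 + 0   → remainder 0, stop. gcd = 2 (last nonzero row E).
So gcd(22, 348) = 2, with Bézout identity 5·348 − 79·22 = 2. Containment (⊇): the Bézout identity exhibits 2 as an element of (22, 348), giving (2) ⊆ (22, 348). Containment (⊆): since 2 | 22 and 2 | 348 (22 = 2·11, 348 = 2·174), every Z-linear combination of 22 and 348 is divisible by 2, so (22, 348) ⊆ (2). Therefore (22, 348) = (2), d = 2.

Final answer: (22, 348) = (2); d = 2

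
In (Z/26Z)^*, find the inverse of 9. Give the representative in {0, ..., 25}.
Apply the extended Euclidean algorithm to (26, 9), tracking rows (r, s, t) with s·26 + t·9 = r. Each division r_prev = q·r_cur + r_new produces the new row as (previous row) − q·(current row):
  row A: (26, 1, 0)   [1·26 + 0·9 = 26]
  row B: (9, 0, 1)   [0·26 + 1·9 = 9]
  26 = 2·9 + 8   → row C = row A − 2·row B = (8, 1, −2)   [check: 1·26 − 2·9 = 8]
  9 = 1·8 + 1   → row D = row B − 1·row C = (1, −1, 3)   [check: −1·26 + 3·9 = 1]
  8 = 8·1 + 0   → remainder 0, stop. gcd = 1 (last nonzero row D).
The gcd is 1, so 9 is invertible mod 26. The last nonzero row gives −1·26 + 3·9 = 1, so t = 3. So 9^(−1) ≡ 3 (mod 26). Verify: 9 · 3 = 27 ≡ 1 (mod 26). ✓

Final answer: 9^(−1) ≡ 3 (mod 26)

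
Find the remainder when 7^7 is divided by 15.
Use repeated squaring. Binary(7) = 111. Walk through the bits of the exponent 7 left-to-right: at each bit after the leading one, square the running value, then multiply by 7 if the bit is 1 (always reducing mod 15):
  bit 1 = 1 (leading): start with 7.
  bit 2 = 1: square 7^2 = 49 ≡ 4; bit is 1, so multiply 4·7 = 28 ≡ 13 (mod 15).
  bit 3 = 1: square 13^2 = 169 ≡ 4; bit is 1, so multiply 4·7 = 28 ≡ 13 (mod 15).
Final value: 7^7 ≡ 13 (mod 15).

Final answer: 13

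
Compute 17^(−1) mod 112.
Apply the extended Euclidean algorithm to (112, 17), tracking rows (r, s, t) with s·112 + t·17 = r. Each division r_prev = q·r_cur + r_new produces the new row as (previous row) − q·(current row):
  row A: (112, 1, 0)   [1·112 + 0·17 = 112]
  row B: (17, 0, 1)   [0·112 + 1·17 = 17]
  112 = 6·17 + 10   → row C = row A − 6·row B = (10, 1, −6)   [check: 1·112 − 6·17 = 10]
  17 = 1·10 + 7   → row D = row B − 1·row C = (7, −1, 7)   [check: −1·112 + 7·17 = 7]
  10 = 1·7 + 3   → row E = row C − 1·row D = (3, 2, −13)   [check: 2·112 − 13·17 = 3]
  7 = 2·3 + 1   → row F = row D − 2·row E = (1, −5, 33)   [check: −5·112 + 33·17 = 1]
  3 = 3·1 + 0   → remainder 0, stop. gcd = 1 (last nonzero row F).
The gcd is 1, so 17 is invertible mod 112. The last nonzero row gives −5·112 + 33·17 = 1, so t = 33. So 17^(−1) ≡ 33 (mod 112). Verify: 17 · 33 = 561 ≡ 1 (mod 112). ✓

Final answer: 17^(−1) ≡ 33 (mod 112)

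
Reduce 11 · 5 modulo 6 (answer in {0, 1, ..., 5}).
Reduce the factors first: 11 ≡ 5 (mod 6), so 11 · 5 ≡ 5 · 5 (mod 6). 5 · 5 = 25. Dividing by 6: 25 = 4·6 + 1. So (11 · 5) mod 6 = 1.

Final answer: 1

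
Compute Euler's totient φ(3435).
φ(3435) = 1824

φ is multiplicative, with φ(p^e) = p^e − p^(e−1). Factorise 3435 = 3 · 5 · 229. Then
  φ(3435) = (3 − 1) · (5 − 1) · (229 − 1) = 2 · 4 · 228 = 1824.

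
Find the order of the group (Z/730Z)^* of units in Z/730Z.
(Z/730Z)^* consists of the classes a with gcd(a, 730) = 1, so its order is φ(730). φ is multiplicative, with φ(p^e) = p^e − p^(e−1). Factorise 730 = 2 · 5 · 73. Then
  φ(730) = (2 − 1) · (5 − 1) · (73 − 1) = 1 · 4 · 72 = 288.
Thus |(Z/730Z)^*| = 288.

Final answer: |(Z/730Z)^*| = 288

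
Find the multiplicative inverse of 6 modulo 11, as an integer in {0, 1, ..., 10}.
6^(−1) ≡ 2 (mod 11)

Apply the extended Euclidean algorithm to (11, 6), tracking rows (r, s, t) with s·11 + t·6 = r. Each division r_prev = q·r_cur + r_new produces the new row as (previous row) − q·(current row):
  row A: (11, 1, 0)   [1·11 + 0·6 = 11]
  row B: (6, 0, 1)   [0·11 + 1·6 = 6]
  11 = 1·6 + 5   → row C = row A − 1·row B = (5, 1, −1)   [check: 1·11 − 1·6 = 5]
  6 = 1·5 + 1   → row D = row B − 1·row C = (1, −1, 2)   [check: −1·11 + 2·6 = 1]
  5 = 5·1 + 0   → remainder 0, stop. gcd = 1 (last nonzero row D).
The gcd is 1, so 6 is invertible mod 11. The last nonzero row gives −1·11 + 2·6 = 1, so t = 2. So 6^(−1) ≡ 2 (mod 11). Verify: 6 · 2 = 12 ≡ 1 (mod 11). ✓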